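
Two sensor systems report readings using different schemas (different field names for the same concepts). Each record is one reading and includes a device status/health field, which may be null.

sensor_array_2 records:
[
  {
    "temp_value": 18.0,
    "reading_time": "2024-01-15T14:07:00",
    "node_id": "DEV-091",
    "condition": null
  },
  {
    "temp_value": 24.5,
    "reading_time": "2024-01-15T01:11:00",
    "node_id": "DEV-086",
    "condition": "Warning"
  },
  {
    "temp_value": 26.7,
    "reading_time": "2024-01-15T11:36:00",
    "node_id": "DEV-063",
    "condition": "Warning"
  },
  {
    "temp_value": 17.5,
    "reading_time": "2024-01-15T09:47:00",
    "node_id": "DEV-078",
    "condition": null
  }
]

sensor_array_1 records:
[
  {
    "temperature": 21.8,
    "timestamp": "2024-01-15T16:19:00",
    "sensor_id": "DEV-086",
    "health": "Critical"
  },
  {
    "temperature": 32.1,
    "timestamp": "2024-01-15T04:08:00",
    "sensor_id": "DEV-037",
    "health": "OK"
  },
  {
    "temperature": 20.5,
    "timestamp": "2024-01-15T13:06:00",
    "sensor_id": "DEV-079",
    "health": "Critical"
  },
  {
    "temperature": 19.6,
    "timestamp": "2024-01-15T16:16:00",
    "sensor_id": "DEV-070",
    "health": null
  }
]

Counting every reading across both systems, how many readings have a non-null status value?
5

Schema mapping: "condition" (sensor_array_2) = "health" (sensor_array_1) = status

Non-null in sensor_array_2: 2
Non-null in sensor_array_1: 3

Total non-null: 2 + 3 = 5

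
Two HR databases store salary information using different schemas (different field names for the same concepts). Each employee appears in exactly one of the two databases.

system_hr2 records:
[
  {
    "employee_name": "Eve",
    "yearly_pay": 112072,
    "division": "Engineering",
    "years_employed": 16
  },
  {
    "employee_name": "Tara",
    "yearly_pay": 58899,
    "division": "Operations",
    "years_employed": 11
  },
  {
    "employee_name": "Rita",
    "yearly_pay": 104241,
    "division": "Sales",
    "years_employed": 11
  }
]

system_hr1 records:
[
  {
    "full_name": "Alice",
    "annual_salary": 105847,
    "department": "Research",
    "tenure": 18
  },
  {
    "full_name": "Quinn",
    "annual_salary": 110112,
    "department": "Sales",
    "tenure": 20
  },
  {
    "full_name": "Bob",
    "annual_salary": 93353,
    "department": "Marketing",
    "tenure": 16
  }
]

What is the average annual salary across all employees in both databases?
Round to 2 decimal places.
97420.67

Schema mapping: "yearly_pay" (system_hr2) = "annual_salary" (system_hr1) = annual salary

All salaries: [112072, 58899, 104241, 105847, 110112, 93353]
Sum: 584524
Count: 6
Average: 584524 / 6 = 97420.67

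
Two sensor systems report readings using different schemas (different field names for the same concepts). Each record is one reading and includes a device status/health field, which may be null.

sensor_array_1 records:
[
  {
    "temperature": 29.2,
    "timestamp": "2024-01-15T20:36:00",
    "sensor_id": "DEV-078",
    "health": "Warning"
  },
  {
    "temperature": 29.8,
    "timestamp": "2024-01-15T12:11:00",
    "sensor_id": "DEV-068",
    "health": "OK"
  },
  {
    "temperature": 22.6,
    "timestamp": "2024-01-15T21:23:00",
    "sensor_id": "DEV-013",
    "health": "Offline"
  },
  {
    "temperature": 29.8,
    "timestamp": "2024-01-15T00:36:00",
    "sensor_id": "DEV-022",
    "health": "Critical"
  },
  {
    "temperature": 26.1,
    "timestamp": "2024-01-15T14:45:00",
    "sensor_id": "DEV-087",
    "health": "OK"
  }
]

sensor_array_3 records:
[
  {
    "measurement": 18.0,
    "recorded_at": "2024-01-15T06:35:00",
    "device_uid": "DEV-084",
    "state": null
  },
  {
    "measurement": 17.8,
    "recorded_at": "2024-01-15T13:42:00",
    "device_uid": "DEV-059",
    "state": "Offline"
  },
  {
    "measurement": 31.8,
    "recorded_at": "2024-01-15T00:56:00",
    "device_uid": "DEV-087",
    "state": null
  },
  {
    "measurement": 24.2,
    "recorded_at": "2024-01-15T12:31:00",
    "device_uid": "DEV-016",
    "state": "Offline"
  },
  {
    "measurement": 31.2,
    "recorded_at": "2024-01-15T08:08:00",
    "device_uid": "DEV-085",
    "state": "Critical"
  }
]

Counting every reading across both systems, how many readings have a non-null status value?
8

Schema mapping: "health" (sensor_array_1) = "state" (sensor_array_3) = status

Non-null in sensor_array_1: 5
Non-null in sensor_array_3: 3

Total non-null: 5 + 3 = 8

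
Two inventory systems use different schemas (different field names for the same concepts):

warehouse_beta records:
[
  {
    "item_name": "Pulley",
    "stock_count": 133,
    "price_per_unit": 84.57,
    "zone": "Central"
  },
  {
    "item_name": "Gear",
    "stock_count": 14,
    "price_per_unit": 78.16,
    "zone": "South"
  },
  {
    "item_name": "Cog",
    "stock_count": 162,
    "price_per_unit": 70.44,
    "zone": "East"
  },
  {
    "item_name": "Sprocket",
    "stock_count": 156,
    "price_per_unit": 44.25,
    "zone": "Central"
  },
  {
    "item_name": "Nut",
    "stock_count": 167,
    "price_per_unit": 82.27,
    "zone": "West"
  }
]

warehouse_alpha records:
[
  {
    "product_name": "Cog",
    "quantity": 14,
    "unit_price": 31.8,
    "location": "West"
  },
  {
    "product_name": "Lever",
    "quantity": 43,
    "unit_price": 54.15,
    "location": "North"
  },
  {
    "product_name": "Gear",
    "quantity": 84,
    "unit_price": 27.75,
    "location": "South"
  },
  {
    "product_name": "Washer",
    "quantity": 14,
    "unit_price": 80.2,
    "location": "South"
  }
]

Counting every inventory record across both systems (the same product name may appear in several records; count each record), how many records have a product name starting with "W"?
1

Schema mapping: "item_name" (warehouse_beta) = "product_name" (warehouse_alpha) = product name

Records with product name starting with "W" in warehouse_beta: 0
Records with product name starting with "W" in warehouse_alpha: 1

Total: 0 + 1 = 1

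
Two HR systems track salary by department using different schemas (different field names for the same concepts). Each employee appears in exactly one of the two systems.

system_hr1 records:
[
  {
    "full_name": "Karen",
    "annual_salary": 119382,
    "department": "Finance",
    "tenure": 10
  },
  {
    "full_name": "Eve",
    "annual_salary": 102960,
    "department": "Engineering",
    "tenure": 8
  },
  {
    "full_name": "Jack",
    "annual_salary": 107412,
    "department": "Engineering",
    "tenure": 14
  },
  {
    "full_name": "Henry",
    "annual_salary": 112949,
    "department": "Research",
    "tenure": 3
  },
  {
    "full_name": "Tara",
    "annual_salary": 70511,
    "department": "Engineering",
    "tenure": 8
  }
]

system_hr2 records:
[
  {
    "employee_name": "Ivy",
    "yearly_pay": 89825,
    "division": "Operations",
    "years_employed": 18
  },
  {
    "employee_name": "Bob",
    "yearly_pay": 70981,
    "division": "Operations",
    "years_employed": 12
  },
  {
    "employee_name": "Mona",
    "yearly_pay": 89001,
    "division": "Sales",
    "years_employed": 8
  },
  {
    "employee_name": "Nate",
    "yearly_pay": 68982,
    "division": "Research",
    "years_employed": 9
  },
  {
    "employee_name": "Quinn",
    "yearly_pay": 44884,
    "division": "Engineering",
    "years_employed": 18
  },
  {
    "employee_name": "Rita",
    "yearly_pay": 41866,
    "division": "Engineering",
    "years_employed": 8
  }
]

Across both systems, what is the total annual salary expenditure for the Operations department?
160806

Schema mappings:
- "department" (system_hr1) = "division" (system_hr2) = department
- "annual_salary" (system_hr1) = "yearly_pay" (system_hr2) = salary

Operations salaries from system_hr1: 0
Operations salaries from system_hr2: 160806

Total: 0 + 160806 = 160806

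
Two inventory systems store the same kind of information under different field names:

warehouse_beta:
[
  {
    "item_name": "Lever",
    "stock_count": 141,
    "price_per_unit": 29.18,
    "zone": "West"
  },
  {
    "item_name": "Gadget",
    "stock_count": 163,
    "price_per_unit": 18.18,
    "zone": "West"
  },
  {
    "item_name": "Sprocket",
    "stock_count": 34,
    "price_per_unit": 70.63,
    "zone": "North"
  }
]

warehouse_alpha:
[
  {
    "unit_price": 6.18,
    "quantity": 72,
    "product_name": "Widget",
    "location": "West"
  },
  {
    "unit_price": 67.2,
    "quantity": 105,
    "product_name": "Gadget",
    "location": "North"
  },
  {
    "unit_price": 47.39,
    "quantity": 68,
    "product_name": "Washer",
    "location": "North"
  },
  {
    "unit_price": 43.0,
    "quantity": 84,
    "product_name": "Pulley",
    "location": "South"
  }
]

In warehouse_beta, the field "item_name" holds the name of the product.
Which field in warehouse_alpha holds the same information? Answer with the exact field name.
product_name

In warehouse_beta, "item_name" holds the name of the product.
The fields in warehouse_alpha are: "unit_price", "quantity", "product_name", "location".
"product_name" is the match: the name refers to the same concept and its values are product-name strings (e.g. 'Gadget', 'Pulley').
The other fields ("unit_price", "quantity", "location") hold different kinds of data.

So "item_name" in warehouse_beta corresponds to "product_name" in warehouse_alpha.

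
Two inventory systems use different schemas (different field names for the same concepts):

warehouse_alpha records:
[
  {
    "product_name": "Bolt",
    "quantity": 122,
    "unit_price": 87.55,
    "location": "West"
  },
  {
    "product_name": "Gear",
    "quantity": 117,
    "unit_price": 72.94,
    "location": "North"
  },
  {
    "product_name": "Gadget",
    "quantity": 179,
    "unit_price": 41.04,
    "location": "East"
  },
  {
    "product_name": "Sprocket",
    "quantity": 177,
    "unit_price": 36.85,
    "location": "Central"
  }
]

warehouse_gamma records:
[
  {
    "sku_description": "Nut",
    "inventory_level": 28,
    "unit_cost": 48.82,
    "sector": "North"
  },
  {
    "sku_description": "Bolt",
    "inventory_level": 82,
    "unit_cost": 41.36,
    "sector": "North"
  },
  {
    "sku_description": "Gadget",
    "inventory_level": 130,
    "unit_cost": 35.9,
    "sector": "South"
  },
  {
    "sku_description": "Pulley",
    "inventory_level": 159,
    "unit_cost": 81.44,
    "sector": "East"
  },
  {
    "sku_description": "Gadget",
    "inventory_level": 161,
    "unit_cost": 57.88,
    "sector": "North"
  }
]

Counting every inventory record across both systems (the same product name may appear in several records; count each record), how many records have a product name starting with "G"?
4

Schema mapping: "product_name" (warehouse_alpha) = "sku_description" (warehouse_gamma) = product name

Records with product name starting with "G" in warehouse_alpha: 2
Records with product name starting with "G" in warehouse_gamma: 2

Total: 2 + 2 = 4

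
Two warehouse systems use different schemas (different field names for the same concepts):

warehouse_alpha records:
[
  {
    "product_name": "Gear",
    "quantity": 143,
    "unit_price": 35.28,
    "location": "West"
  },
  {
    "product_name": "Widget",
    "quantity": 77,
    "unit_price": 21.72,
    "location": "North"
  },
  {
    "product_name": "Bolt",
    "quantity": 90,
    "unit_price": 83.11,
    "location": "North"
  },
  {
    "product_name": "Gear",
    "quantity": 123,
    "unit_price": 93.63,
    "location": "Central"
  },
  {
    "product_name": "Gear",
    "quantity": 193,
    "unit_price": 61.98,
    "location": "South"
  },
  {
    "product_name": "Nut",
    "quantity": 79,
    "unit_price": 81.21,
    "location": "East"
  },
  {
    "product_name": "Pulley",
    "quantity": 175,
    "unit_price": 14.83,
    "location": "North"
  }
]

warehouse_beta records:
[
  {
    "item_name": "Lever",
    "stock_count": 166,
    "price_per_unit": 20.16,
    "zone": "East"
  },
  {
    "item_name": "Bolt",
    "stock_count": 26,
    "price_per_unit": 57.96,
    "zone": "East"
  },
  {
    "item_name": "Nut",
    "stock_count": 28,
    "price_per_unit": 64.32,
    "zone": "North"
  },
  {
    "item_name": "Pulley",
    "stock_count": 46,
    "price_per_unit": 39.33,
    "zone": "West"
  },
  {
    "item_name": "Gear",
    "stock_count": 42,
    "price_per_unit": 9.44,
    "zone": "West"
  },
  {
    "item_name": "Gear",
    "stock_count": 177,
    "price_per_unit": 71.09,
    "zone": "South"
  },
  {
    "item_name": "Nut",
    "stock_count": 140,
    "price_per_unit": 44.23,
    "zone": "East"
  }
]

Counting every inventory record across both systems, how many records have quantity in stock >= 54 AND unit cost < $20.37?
2

Schema mappings:
- "quantity" (warehouse_alpha) = "stock_count" (warehouse_beta) = quantity
- "unit_price" (warehouse_alpha) = "price_per_unit" (warehouse_beta) = unit cost

Records meeting both conditions in warehouse_alpha: 1
Records meeting both conditions in warehouse_beta: 1

Total: 1 + 1 = 2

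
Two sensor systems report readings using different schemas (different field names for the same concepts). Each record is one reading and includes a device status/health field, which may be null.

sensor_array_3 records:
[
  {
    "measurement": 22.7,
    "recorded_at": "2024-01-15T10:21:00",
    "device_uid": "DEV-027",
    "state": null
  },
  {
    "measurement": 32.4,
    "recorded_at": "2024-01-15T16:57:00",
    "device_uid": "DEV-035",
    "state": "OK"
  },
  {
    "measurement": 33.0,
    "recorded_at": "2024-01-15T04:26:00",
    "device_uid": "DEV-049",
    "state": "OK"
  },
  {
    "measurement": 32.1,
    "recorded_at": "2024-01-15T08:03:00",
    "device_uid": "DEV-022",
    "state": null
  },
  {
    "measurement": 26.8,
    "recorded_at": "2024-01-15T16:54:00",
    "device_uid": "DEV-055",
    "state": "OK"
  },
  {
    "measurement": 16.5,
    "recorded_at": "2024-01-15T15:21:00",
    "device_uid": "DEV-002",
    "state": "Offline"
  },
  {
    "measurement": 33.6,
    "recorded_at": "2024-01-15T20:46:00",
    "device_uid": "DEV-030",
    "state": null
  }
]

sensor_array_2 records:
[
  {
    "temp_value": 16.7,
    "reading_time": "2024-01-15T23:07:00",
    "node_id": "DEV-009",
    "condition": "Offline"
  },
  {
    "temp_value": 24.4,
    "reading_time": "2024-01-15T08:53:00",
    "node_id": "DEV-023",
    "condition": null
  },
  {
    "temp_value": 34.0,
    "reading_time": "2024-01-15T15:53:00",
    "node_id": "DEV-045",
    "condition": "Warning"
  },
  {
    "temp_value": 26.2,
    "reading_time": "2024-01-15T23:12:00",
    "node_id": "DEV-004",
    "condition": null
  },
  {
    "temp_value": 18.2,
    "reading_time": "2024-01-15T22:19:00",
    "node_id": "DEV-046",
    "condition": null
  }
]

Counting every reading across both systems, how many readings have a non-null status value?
6

Schema mapping: "state" (sensor_array_3) = "condition" (sensor_array_2) = status

Non-null in sensor_array_3: 4
Non-null in sensor_array_2: 2

Total non-null: 4 + 2 = 6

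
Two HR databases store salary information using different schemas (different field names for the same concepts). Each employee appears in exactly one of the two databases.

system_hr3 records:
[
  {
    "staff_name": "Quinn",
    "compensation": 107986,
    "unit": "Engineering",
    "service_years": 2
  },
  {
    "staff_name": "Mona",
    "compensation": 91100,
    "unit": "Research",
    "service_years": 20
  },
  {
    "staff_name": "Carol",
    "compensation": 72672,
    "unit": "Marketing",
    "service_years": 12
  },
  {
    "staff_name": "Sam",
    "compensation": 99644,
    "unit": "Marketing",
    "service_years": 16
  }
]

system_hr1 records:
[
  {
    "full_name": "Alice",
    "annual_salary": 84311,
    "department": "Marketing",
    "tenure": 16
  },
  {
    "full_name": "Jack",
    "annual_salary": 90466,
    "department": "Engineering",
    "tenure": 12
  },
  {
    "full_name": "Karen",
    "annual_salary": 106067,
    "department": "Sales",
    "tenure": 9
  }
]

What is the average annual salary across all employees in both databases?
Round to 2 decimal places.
93178.00

Schema mapping: "compensation" (system_hr3) = "annual_salary" (system_hr1) = annual salary

All salaries: [107986, 91100, 72672, 99644, 84311, 90466, 106067]
Sum: 652246
Count: 7
Average: 652246 / 7 = 93178.00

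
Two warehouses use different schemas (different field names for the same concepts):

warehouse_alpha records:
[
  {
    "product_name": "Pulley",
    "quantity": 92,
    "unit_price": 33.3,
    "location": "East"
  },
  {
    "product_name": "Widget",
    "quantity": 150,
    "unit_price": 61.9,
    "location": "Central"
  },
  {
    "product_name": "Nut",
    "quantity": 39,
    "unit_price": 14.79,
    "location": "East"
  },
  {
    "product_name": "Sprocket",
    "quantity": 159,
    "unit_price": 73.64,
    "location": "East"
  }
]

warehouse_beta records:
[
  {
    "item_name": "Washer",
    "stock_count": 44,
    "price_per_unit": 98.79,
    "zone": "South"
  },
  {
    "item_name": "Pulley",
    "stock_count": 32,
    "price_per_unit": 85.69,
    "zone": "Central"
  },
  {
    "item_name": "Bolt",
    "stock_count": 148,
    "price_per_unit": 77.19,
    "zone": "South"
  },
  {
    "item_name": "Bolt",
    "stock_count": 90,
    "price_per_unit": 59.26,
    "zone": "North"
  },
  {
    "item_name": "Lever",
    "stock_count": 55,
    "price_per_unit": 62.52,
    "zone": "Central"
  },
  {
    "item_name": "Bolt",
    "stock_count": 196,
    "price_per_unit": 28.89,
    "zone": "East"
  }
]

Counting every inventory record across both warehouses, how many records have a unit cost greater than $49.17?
7

Schema mapping: "unit_price" (warehouse_alpha) = "price_per_unit" (warehouse_beta) = unit cost

Records > $49.17 in warehouse_alpha: 2
Records > $49.17 in warehouse_beta: 5

Total count: 2 + 5 = 7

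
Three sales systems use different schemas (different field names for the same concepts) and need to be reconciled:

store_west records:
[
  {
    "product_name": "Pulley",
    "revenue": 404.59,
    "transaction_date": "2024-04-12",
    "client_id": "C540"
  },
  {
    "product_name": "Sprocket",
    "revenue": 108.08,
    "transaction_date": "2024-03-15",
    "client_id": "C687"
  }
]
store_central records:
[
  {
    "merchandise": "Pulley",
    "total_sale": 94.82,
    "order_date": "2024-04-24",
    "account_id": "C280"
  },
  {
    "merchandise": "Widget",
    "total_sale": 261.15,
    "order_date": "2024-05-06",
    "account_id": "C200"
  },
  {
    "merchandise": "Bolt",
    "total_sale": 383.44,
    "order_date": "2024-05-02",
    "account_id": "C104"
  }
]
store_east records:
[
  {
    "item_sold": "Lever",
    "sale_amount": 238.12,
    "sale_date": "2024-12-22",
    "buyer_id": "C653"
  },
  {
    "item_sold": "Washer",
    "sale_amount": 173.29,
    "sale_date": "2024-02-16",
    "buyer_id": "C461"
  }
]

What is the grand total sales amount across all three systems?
1663.49

Schema reconciliation - all amount fields map to sale amount:

store_west (revenue): 512.67
store_central (total_sale): 739.41
store_east (sale_amount): 411.41

Grand total: 1663.49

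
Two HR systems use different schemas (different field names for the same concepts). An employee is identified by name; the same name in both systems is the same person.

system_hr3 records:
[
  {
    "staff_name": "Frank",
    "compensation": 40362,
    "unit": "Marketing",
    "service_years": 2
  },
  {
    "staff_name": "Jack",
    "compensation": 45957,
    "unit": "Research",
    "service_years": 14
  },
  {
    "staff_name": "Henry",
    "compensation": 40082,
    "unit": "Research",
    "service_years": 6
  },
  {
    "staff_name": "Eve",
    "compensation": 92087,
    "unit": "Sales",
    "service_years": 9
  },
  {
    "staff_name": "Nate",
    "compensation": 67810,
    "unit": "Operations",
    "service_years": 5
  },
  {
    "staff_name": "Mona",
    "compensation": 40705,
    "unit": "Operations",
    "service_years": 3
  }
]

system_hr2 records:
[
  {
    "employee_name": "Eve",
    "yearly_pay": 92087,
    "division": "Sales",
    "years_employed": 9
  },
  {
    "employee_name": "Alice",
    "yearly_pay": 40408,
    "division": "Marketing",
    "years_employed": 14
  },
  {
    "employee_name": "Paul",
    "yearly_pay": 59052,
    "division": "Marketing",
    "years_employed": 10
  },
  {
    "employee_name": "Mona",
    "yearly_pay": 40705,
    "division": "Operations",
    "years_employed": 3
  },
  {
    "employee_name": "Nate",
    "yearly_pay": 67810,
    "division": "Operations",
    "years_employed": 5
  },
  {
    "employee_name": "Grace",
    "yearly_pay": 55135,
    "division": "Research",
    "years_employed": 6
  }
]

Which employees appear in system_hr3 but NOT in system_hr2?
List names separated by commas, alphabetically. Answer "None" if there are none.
Frank, Henry, Jack

Schema mapping: "staff_name" (system_hr3) = "employee_name" (system_hr2) = employee name

Names in system_hr3: ['Eve', 'Frank', 'Henry', 'Jack', 'Mona', 'Nate']
Names in system_hr2: ['Alice', 'Eve', 'Grace', 'Mona', 'Nate', 'Paul']

In system_hr3 but not system_hr2: ['Frank', 'Henry', 'Jack']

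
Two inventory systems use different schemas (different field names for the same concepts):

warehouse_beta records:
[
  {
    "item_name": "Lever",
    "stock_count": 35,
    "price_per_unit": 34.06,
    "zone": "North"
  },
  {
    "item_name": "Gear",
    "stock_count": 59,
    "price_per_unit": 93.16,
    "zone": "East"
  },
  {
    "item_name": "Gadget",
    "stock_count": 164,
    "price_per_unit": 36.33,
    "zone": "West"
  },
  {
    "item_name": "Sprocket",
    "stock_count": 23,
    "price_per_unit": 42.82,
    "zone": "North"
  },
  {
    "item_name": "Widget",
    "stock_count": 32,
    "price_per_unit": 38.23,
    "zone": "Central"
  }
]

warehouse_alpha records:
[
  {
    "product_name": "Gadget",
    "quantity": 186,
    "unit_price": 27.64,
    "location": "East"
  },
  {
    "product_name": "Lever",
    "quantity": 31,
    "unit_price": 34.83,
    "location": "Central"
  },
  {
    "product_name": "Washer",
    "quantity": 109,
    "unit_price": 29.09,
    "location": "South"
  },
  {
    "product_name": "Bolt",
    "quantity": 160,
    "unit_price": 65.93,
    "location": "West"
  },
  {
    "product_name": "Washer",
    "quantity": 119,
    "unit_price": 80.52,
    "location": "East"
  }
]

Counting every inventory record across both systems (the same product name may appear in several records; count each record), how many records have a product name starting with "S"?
1

Schema mapping: "item_name" (warehouse_beta) = "product_name" (warehouse_alpha) = product name

Records with product name starting with "S" in warehouse_beta: 1
Records with product name starting with "S" in warehouse_alpha: 0

Total: 1 + 0 = 1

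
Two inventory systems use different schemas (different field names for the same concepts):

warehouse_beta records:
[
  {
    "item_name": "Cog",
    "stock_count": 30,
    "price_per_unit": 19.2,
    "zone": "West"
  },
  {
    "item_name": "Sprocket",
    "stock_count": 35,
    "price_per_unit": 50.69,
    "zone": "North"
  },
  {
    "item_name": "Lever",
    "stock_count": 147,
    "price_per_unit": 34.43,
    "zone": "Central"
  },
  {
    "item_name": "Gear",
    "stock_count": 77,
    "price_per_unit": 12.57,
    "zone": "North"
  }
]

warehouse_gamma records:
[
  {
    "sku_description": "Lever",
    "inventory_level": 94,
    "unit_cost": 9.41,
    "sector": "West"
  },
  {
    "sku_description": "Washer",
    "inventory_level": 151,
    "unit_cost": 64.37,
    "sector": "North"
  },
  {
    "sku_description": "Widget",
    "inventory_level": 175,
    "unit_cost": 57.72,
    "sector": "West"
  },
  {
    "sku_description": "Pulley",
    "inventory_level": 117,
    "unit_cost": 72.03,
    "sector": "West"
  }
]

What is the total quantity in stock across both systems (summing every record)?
826

To reconcile these schemas, identify the field holding the quantity in stock in each system:
1. In warehouse_beta it is "stock_count"
2. In warehouse_gamma it is "inventory_level"

From warehouse_beta: 30 + 35 + 147 + 77 = 289
From warehouse_gamma: 94 + 151 + 175 + 117 = 537

Total: 289 + 537 = 826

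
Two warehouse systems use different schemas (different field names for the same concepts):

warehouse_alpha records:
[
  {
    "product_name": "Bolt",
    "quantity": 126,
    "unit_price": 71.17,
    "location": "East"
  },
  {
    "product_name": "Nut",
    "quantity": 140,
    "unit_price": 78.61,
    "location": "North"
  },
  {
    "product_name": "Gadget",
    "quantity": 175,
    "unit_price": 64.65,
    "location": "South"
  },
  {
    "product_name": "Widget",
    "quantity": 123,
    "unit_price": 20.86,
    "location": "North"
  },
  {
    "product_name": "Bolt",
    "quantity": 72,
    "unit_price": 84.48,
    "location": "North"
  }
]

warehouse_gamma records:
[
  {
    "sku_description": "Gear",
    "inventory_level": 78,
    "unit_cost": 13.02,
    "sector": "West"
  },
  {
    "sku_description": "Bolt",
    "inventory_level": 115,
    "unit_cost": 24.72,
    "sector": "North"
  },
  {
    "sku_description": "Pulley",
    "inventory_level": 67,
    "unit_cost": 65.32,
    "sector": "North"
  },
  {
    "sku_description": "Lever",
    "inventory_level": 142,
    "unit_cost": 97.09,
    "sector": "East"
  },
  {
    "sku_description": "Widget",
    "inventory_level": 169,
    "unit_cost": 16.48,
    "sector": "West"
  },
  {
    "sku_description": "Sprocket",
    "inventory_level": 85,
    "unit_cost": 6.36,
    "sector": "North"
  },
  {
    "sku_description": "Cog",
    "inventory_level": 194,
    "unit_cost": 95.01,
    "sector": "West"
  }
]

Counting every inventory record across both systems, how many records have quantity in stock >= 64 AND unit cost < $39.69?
5

Schema mappings:
- "quantity" (warehouse_alpha) = "inventory_level" (warehouse_gamma) = quantity
- "unit_price" (warehouse_alpha) = "unit_cost" (warehouse_gamma) = unit cost

Records meeting both conditions in warehouse_alpha: 1
Records meeting both conditions in warehouse_gamma: 4

Total: 1 + 4 = 5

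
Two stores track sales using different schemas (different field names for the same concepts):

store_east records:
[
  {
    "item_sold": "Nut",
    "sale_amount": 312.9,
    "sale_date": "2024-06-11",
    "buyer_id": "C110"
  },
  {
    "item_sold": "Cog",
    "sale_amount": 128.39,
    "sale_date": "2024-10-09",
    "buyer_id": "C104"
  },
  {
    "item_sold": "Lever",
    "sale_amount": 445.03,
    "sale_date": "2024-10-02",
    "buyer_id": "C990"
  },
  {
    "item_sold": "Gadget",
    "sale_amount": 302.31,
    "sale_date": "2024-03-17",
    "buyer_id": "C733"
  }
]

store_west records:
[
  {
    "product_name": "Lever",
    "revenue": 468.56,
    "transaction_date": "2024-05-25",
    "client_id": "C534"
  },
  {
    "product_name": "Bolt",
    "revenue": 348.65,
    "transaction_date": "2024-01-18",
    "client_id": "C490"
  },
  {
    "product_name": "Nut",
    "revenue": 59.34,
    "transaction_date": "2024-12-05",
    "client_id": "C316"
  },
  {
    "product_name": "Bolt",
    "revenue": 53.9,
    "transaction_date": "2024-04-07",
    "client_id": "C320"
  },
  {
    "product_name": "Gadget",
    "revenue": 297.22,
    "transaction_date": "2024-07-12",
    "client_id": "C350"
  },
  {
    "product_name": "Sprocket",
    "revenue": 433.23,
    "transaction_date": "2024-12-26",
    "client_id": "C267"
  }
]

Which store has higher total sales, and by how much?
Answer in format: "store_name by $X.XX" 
store_west by $472.27

Schema mapping: "sale_amount" (store_east) = "revenue" (store_west) = sale amount

Total for store_east: 1188.63
Total for store_west: 1660.90

Difference: |1188.63 - 1660.90| = 472.27
store_west has higher sales by $472.27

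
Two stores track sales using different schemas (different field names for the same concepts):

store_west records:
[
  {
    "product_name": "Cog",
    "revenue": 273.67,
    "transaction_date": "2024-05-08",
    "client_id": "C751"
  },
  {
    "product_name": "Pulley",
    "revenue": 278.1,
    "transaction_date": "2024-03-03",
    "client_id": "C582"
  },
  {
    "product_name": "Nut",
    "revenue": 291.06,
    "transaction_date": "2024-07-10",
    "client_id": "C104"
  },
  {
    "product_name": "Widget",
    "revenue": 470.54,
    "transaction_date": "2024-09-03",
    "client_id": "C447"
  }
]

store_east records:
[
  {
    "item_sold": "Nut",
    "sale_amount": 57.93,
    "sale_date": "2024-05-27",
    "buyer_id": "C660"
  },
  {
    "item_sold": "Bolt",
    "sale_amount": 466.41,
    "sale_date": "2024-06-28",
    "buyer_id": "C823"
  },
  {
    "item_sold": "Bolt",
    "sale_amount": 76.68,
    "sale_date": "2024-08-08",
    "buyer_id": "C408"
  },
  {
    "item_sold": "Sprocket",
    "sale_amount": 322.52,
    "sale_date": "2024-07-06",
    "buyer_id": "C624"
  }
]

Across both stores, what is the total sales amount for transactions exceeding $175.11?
2102.3

Schema mapping: "revenue" (store_west) = "sale_amount" (store_east) = sale amount

Sum of sales > $175.11 in store_west: 1313.37
Sum of sales > $175.11 in store_east: 788.93

Total: 1313.37 + 788.93 = 2102.3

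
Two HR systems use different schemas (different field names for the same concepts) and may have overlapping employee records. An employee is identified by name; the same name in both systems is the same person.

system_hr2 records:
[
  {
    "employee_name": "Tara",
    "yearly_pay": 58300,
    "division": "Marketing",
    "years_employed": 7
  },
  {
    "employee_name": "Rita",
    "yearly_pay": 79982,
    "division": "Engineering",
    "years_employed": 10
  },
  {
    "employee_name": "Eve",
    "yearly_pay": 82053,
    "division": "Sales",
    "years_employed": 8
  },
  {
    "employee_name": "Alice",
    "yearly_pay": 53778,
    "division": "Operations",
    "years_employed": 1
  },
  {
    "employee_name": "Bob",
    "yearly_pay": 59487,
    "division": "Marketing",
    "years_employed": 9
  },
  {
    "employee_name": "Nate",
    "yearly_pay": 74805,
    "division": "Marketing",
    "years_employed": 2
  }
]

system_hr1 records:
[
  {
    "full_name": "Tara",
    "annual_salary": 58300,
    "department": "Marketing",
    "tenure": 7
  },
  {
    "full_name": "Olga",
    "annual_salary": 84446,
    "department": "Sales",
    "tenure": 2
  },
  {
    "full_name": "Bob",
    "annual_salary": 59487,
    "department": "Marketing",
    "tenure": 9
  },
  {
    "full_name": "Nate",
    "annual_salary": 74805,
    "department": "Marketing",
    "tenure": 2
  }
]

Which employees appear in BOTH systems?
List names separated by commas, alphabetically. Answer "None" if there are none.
Bob, Nate, Tara

Schema mapping: "employee_name" (system_hr2) = "full_name" (system_hr1) = employee name

Names in system_hr2: ['Alice', 'Bob', 'Eve', 'Nate', 'Rita', 'Tara']
Names in system_hr1: ['Bob', 'Nate', 'Olga', 'Tara']

Intersection: ['Bob', 'Nate', 'Tara']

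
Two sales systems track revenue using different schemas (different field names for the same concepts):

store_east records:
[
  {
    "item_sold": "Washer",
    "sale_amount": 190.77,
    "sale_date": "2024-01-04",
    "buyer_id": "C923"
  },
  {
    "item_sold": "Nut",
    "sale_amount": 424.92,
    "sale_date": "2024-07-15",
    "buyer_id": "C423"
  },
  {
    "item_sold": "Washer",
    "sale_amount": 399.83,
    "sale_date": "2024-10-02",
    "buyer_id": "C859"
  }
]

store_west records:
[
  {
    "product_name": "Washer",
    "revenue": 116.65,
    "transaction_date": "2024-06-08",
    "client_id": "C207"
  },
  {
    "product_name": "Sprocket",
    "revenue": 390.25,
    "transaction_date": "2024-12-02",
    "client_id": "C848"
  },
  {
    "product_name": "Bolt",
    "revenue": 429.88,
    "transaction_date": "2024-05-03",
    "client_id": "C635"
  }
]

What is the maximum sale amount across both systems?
429.88

Reconcile: "sale_amount" (store_east) = "revenue" (store_west) = sale amount

Maximum in store_east: 424.92
Maximum in store_west: 429.88

Overall maximum: max(424.92, 429.88) = 429.88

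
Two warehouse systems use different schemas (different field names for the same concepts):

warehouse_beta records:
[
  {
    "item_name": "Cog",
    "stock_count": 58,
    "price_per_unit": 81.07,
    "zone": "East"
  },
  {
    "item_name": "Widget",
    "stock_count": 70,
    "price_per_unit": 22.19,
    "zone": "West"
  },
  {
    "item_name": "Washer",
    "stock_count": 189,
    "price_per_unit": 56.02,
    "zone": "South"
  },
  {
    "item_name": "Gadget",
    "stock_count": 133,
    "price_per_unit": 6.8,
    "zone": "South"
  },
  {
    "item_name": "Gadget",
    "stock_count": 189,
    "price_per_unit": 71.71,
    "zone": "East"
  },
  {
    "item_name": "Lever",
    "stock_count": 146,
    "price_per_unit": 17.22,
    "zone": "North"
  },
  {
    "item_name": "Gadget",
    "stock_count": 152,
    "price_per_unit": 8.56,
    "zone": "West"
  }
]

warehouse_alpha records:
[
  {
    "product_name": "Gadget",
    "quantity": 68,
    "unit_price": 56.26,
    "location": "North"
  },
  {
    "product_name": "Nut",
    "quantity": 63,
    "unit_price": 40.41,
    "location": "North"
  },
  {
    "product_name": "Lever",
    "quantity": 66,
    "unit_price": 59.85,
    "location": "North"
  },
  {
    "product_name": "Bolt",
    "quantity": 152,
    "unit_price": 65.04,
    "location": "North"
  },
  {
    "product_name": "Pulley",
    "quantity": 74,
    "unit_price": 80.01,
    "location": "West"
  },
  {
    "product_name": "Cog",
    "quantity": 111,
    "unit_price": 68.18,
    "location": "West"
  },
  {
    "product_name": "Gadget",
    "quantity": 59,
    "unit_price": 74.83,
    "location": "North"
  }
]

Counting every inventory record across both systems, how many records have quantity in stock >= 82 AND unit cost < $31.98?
3

Schema mappings:
- "stock_count" (warehouse_beta) = "quantity" (warehouse_alpha) = quantity
- "price_per_unit" (warehouse_beta) = "unit_price" (warehouse_alpha) = unit cost

Records meeting both conditions in warehouse_beta: 3
Records meeting both conditions in warehouse_alpha: 0

Total: 3 + 0 = 3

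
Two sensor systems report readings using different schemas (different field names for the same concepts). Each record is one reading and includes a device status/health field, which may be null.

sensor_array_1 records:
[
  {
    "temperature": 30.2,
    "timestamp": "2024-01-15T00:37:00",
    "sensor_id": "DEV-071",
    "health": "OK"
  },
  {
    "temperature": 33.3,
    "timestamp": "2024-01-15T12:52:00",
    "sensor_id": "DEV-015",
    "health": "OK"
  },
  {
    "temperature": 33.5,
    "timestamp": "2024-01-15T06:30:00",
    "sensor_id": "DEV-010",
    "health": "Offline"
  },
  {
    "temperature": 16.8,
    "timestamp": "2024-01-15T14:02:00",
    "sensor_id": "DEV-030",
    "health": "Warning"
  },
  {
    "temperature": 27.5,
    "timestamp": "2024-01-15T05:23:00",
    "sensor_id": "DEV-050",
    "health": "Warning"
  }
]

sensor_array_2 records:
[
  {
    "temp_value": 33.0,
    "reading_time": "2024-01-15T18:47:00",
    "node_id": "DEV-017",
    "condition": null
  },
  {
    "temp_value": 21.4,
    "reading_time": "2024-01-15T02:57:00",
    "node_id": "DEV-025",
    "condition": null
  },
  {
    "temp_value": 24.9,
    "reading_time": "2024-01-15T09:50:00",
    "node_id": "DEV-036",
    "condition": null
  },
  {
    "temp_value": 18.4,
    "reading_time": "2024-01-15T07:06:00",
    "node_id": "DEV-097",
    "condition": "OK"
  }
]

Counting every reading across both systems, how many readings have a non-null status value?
6

Schema mapping: "health" (sensor_array_1) = "condition" (sensor_array_2) = status

Non-null in sensor_array_1: 5
Non-null in sensor_array_2: 1

Total non-null: 5 + 1 = 6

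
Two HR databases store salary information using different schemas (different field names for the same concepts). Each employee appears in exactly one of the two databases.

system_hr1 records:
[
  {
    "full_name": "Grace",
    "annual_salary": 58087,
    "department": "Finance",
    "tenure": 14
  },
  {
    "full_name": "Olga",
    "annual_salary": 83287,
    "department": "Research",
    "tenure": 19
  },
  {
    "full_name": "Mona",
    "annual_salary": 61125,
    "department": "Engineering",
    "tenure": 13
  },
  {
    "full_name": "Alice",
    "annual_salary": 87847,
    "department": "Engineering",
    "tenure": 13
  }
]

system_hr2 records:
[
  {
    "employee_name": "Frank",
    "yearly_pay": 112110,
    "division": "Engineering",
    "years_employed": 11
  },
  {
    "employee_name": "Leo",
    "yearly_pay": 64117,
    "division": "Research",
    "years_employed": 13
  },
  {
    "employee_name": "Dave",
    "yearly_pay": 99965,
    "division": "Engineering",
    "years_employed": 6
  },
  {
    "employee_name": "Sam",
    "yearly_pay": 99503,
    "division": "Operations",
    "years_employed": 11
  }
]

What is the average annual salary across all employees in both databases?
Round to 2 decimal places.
83255.13

Schema mapping: "annual_salary" (system_hr1) = "yearly_pay" (system_hr2) = annual salary

All salaries: [58087, 83287, 61125, 87847, 112110, 64117, 99965, 99503]
Sum: 666041
Count: 8
Average: 666041 / 8 = 83255.13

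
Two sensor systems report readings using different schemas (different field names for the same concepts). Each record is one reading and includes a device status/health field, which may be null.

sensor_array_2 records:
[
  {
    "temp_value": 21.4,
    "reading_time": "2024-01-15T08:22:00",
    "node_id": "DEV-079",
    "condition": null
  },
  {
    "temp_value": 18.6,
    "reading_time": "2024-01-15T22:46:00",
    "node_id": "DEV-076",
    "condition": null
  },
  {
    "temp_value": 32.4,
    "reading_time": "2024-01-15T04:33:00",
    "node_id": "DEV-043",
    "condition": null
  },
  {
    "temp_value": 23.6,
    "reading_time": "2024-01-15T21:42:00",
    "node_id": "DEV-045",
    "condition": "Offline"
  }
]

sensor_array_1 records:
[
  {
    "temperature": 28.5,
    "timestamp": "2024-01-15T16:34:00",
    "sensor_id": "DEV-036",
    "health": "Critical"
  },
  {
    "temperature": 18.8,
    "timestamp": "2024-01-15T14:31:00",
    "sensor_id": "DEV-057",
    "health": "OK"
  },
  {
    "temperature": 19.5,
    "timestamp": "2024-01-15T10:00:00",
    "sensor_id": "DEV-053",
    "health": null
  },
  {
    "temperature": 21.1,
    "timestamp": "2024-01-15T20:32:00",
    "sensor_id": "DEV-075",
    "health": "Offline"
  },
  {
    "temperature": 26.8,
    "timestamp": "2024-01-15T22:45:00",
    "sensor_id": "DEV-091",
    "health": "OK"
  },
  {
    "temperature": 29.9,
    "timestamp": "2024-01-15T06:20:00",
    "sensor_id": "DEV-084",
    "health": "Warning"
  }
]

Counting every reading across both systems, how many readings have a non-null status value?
6

Schema mapping: "condition" (sensor_array_2) = "health" (sensor_array_1) = status

Non-null in sensor_array_2: 1
Non-null in sensor_array_1: 5

Total non-null: 1 + 5 = 6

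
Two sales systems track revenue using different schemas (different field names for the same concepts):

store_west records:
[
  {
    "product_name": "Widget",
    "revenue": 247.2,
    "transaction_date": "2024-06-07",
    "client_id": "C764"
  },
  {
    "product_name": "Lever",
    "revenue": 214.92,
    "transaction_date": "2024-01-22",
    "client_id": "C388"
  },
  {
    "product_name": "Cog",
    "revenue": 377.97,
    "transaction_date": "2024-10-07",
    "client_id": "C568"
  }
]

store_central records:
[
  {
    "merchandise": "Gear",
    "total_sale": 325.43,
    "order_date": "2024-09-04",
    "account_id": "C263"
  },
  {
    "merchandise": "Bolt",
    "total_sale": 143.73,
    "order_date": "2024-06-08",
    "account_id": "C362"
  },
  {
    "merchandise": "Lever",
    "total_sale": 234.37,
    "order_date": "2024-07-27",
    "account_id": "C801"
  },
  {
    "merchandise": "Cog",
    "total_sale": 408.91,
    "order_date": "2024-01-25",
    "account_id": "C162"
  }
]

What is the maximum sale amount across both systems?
408.91

Reconcile: "revenue" (store_west) = "total_sale" (store_central) = sale amount

Maximum in store_west: 377.97
Maximum in store_central: 408.91

Overall maximum: max(377.97, 408.91) = 408.91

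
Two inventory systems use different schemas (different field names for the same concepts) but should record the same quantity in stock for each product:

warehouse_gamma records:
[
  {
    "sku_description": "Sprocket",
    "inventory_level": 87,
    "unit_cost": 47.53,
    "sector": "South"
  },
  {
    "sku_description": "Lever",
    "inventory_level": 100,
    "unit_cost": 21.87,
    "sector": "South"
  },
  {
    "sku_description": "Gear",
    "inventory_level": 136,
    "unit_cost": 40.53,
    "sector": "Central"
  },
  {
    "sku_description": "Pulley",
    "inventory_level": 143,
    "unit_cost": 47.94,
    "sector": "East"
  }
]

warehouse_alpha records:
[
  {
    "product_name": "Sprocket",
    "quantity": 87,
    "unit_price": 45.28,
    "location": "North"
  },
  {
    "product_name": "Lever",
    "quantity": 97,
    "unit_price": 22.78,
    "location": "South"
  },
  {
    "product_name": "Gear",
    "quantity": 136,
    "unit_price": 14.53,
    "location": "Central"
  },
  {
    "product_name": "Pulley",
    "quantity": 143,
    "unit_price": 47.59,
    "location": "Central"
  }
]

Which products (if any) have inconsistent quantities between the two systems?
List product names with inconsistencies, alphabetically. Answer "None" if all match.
Lever

Schema mappings:
- "sku_description" (warehouse_gamma) = "product_name" (warehouse_alpha) = product name
- "inventory_level" (warehouse_gamma) = "quantity" (warehouse_alpha) = quantity

Comparison:
  Sprocket: 87 vs 87 - MATCH
  Lever: 100 vs 97 - MISMATCH
  Gear: 136 vs 136 - MATCH
  Pulley: 143 vs 143 - MATCH

Products with inconsistencies: Lever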